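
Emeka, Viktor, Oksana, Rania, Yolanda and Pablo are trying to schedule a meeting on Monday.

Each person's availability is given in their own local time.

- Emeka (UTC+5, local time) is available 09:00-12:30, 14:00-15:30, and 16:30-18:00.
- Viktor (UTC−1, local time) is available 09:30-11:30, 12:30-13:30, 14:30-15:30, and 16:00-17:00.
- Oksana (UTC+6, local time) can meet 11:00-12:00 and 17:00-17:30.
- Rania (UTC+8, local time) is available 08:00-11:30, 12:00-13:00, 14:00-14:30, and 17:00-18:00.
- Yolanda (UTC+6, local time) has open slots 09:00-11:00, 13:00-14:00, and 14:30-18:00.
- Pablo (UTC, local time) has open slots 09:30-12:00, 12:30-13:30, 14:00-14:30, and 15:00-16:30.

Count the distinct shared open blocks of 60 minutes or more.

Emeka → UTC: 04:00–07:30, 09:00–10:30, 11:30–13:00.
Viktor → UTC: 10:30–12:30, 13:30–14:30, 15:30–16:30, 17:00–18:00.
Oksana → UTC: 05:00–06:00, 11:00–11:30.
Rania → UTC: 00:00–03:30, 04:00–05:00, 06:00–06:30, 09:00–10:00.
Yolanda → UTC: 03:00–05:00, 07:00–08:00, 08:30–12:00.
Pablo → UTC: 09:30–12:00, 12:30–13:30, 14:00–14:30, 15:00–16:30.
Emeka ∩ Viktor: 11:30–12:30.
Emeka ∩ Viktor ∩ Oksana: (none).
Emeka ∩ Viktor ∩ Oksana ∩ Rania: (none).
Emeka ∩ Viktor ∩ Oksana ∩ Rania ∩ Yolanda: (none).
Emeka ∩ Viktor ∩ Oksana ∩ Rania ∩ Yolanda ∩ Pablo: (none).
Windows ≥ 60 min: (none).
That's 0 windows.

0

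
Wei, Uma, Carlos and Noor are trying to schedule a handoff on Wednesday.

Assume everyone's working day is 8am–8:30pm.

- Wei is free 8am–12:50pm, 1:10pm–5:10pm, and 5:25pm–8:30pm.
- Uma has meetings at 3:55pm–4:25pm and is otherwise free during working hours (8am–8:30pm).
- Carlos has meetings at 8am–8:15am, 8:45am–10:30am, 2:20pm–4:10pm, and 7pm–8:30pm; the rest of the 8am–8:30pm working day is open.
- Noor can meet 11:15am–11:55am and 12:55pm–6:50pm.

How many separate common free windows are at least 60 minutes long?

Uma free within 08:00–20:30: 08:00–15:55, 16:25–20:30.
Carlos free within 08:00–20:30: 08:15–08:45, 10:30–14:20, 16:10–19:00.
Wei ∩ Uma: 08:00–12:50, 13:10–15:55, 16:25–17:10, 17:25–20:30.
Wei ∩ Uma ∩ Carlos: 08:15–08:45, 10:30–12:50, 13:10–14:20, 16:25–17:10, 17:25–19:00.
Wei ∩ Uma ∩ Carlos ∩ Noor: 11:15–11:55, 13:10–14:20, 16:25–17:10, 17:25–18:50.
Windows ≥ 60 min: 13:10–14:20, 17:25–18:50.
That's 2 windows.

2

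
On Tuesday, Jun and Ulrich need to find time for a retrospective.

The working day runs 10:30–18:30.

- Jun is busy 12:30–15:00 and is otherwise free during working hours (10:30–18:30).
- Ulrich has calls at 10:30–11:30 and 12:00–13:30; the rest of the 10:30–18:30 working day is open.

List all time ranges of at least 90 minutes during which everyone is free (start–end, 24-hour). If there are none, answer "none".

15:00–18:30

Jun free within 10:30–18:30: 10:30–12:30, 15:00–18:30.
Ulrich free within 10:30–18:30: 11:30–12:00, 13:30–18:30.
Jun ∩ Ulrich: 11:30–12:00, 15:00–18:30.
Windows ≥ 90 min: 15:00–18:30.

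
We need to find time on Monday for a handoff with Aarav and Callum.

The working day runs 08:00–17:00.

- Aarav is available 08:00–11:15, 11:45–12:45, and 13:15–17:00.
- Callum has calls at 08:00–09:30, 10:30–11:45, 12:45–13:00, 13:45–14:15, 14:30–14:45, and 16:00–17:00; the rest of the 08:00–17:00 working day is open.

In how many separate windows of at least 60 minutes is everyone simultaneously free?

3

Callum free within 08:00–17:00: 09:30–10:30, 11:45–12:45, 13:00–13:45, 14:15–14:30, 14:45–16:00.
Aarav ∩ Callum: 09:30–10:30, 11:45–12:45, 13:15–13:45, 14:15–14:30, 14:45–16:00.
Windows ≥ 60 min: 09:30–10:30, 11:45–12:45, 14:45–16:00.
That's 3 windows.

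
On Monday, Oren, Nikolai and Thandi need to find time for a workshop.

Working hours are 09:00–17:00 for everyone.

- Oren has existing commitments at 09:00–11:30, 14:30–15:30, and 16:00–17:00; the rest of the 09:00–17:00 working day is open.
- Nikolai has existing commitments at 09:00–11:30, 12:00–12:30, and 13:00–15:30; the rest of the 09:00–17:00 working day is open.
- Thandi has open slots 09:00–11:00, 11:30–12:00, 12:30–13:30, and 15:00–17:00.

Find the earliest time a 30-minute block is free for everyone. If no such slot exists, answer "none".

11:30

Oren free within 09:00–17:00: 11:30–14:30, 15:30–16:00.
Nikolai free within 09:00–17:00: 11:30–12:00, 12:30–13:00, 15:30–17:00.
Oren ∩ Nikolai: 11:30–12:00, 12:30–13:00, 15:30–16:00.
Oren ∩ Nikolai ∩ Thandi: 11:30–12:00, 12:30–13:00, 15:30–16:00.
Windows ≥ 30 min: 11:30–12:00, 12:30–13:00, 15:30–16:00.
Earliest such window starts at 11:30.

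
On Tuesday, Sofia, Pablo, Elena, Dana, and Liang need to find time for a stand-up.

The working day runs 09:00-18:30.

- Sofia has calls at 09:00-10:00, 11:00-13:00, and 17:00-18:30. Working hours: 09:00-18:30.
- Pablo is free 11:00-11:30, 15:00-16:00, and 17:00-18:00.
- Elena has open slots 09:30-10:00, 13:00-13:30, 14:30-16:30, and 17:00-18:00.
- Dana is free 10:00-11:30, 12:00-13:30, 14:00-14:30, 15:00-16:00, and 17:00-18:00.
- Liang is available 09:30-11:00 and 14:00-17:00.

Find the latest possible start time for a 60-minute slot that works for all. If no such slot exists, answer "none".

15:00

Sofia free within 09:00–18:30: 10:00–11:00, 13:00–17:00.
Sofia ∩ Pablo: 15:00–16:00.
Sofia ∩ Pablo ∩ Elena: 15:00–16:00.
Sofia ∩ Pablo ∩ Elena ∩ Dana: 15:00–16:00.
Sofia ∩ Pablo ∩ Elena ∩ Dana ∩ Liang: 15:00–16:00.
Windows ≥ 60 min: 15:00–16:00.
Latest start in the last window 15:00–16:00 is 16:00 − 60 min = 15:00.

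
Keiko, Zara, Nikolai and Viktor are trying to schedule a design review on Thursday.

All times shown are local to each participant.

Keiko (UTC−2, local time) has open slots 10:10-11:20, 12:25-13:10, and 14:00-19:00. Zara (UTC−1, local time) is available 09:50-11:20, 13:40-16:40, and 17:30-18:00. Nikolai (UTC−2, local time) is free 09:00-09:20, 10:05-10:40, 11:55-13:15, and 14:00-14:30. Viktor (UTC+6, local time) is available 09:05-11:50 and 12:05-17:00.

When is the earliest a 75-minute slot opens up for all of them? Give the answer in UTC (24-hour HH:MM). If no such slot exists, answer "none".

none

Keiko → UTC: 12:10–13:20, 14:25–15:10, 16:00–21:00.
Zara → UTC: 10:50–12:20, 14:40–17:40, 18:30–19:00.
Nikolai → UTC: 11:00–11:20, 12:05–12:40, 13:55–15:15, 16:00–16:30.
Viktor → UTC: 03:05–05:50, 06:05–11:00.
Keiko ∩ Zara: 12:10–12:20, 14:40–15:10, 16:00–17:40, 18:30–19:00.
Keiko ∩ Zara ∩ Nikolai: 12:10–12:20, 14:40–15:10, 16:00–16:30.
Keiko ∩ Zara ∩ Nikolai ∩ Viktor: (none).
Windows ≥ 75 min: (none).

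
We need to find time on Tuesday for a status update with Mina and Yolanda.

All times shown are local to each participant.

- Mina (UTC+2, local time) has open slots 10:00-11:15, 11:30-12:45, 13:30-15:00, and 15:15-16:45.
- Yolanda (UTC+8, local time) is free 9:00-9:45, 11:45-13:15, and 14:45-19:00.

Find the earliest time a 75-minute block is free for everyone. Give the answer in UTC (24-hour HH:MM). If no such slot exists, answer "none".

Mina → UTC: 08:00–09:15, 09:30–10:45, 11:30–13:00, 13:15–14:45.
Yolanda → UTC: 01:00–01:45, 03:45–05:15, 06:45–11:00.
Mina ∩ Yolanda: 08:00–09:15, 09:30–10:45.
Windows ≥ 75 min: 08:00–09:15, 09:30–10:45.
Earliest such window starts at 08:00.

08:00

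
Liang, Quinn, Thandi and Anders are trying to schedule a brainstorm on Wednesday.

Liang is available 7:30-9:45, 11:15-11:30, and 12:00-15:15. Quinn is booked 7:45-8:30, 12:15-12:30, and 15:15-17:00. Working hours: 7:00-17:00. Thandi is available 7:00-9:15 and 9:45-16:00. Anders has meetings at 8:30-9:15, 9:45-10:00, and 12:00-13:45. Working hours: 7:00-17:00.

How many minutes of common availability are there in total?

120 minutes

Quinn free within 07:00–17:00: 07:00–07:45, 08:30–12:15, 12:30–15:15.
Anders free within 07:00–17:00: 07:00–08:30, 09:15–09:45, 10:00–12:00, 13:45–17:00.
Liang ∩ Quinn: 07:30–07:45, 08:30–09:45, 11:15–11:30, 12:00–12:15, 12:30–15:15.
Liang ∩ Quinn ∩ Thandi: 07:30–07:45, 08:30–09:15, 11:15–11:30, 12:00–12:15, 12:30–15:15.
Liang ∩ Quinn ∩ Thandi ∩ Anders: 07:30–07:45, 11:15–11:30, 13:45–15:15.
Total common minutes: 15 + 15 + 90 = 120.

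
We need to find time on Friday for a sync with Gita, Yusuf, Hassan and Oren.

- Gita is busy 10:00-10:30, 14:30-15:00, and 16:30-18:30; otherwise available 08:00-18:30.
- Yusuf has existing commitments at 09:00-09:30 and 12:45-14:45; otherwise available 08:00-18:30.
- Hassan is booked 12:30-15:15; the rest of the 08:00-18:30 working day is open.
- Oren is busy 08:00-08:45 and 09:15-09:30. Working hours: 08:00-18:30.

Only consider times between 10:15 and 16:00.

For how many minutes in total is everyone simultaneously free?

Gita free within 08:00–18:30: 08:00–10:00, 10:30–14:30, 15:00–16:30.
Yusuf free within 08:00–18:30: 08:00–09:00, 09:30–12:45, 14:45–18:30.
Hassan free within 08:00–18:30: 08:00–12:30, 15:15–18:30.
Oren free within 08:00–18:30: 08:45–09:15, 09:30–18:30.
Gita ∩ Yusuf: 08:00–09:00, 09:30–10:00, 10:30–12:45, 15:00–16:30.
Gita ∩ Yusuf ∩ Hassan: 08:00–09:00, 09:30–10:00, 10:30–12:30, 15:15–16:30.
Gita ∩ Yusuf ∩ Hassan ∩ Oren: 08:45–09:00, 09:30–10:00, 10:30–12:30, 15:15–16:30.
Restricted to 10:15–16:00: 10:30–12:30, 15:15–16:00.
Total common minutes: 120 + 45 = 165.

165 minutes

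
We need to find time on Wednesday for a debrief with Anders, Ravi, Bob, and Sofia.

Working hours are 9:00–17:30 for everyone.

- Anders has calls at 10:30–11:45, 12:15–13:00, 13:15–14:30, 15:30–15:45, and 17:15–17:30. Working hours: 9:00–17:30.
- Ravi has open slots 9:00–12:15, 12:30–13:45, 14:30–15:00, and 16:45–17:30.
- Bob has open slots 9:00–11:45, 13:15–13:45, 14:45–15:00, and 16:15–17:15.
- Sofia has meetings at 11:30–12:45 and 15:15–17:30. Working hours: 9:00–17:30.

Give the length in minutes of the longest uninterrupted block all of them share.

Anders free within 09:00–17:30: 09:00–10:30, 11:45–12:15, 13:00–13:15, 14:30–15:30, 15:45–17:15.
Sofia free within 09:00–17:30: 09:00–11:30, 12:45–15:15.
Anders ∩ Ravi: 09:00–10:30, 11:45–12:15, 13:00–13:15, 14:30–15:00, 16:45–17:15.
Anders ∩ Ravi ∩ Bob: 09:00–10:30, 14:45–15:00, 16:45–17:15.
Anders ∩ Ravi ∩ Bob ∩ Sofia: 09:00–10:30, 14:45–15:00.
Common window lengths: 90, 15 min; longest is 90.

90 minutes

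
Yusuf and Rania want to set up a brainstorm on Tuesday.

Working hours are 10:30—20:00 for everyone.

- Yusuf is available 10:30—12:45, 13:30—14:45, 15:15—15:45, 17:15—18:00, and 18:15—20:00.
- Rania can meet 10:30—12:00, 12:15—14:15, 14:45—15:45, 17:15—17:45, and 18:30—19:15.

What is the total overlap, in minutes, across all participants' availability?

Yusuf ∩ Rania: 10:30–12:00, 12:15–12:45, 13:30–14:15, 15:15–15:45, 17:15–17:45, 18:30–19:15.
Total common minutes: 90 + 30 + 45 + 30 + 30 + 45 = 270.

270 minutes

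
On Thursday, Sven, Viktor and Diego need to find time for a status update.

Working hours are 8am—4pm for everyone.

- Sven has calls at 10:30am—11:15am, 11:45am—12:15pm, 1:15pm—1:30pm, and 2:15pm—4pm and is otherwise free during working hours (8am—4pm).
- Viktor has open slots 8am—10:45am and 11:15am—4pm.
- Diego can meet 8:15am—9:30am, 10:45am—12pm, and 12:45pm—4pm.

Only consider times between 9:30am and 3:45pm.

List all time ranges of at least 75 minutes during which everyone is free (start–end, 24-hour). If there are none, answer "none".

Sven free within 08:00–16:00: 08:00–10:30, 11:15–11:45, 12:15–13:15, 13:30–14:15.
Sven ∩ Viktor: 08:00–10:30, 11:15–11:45, 12:15–13:15, 13:30–14:15.
Sven ∩ Viktor ∩ Diego: 08:15–09:30, 11:15–11:45, 12:45–13:15, 13:30–14:15.
Restricted to 09:30–15:45: 11:15–11:45, 12:45–13:15, 13:30–14:15.
Windows ≥ 75 min: (none).

none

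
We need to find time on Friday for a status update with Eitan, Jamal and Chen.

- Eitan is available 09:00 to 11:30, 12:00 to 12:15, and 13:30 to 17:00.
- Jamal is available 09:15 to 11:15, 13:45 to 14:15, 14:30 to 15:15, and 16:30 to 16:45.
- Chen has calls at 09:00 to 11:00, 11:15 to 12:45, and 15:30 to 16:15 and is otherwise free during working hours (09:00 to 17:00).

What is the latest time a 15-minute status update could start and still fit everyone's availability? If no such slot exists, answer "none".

16:30

Chen free within 09:00–17:00: 11:00–11:15, 12:45–15:30, 16:15–17:00.
Eitan ∩ Jamal: 09:15–11:15, 13:45–14:15, 14:30–15:15, 16:30–16:45.
Eitan ∩ Jamal ∩ Chen: 11:00–11:15, 13:45–14:15, 14:30–15:15, 16:30–16:45.
Windows ≥ 15 min: 11:00–11:15, 13:45–14:15, 14:30–15:15, 16:30–16:45.
Latest start in the last window 16:30–16:45 is 16:45 − 15 min = 16:30.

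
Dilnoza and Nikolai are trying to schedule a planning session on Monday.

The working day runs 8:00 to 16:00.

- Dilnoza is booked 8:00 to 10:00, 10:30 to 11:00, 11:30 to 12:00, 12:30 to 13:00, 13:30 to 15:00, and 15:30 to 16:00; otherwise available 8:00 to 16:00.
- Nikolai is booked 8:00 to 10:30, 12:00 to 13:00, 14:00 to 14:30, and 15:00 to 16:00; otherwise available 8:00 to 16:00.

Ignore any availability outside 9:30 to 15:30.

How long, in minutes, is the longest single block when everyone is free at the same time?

30 minutes

Dilnoza free within 08:00–16:00: 10:00–10:30, 11:00–11:30, 12:00–12:30, 13:00–13:30, 15:00–15:30.
Nikolai free within 08:00–16:00: 10:30–12:00, 13:00–14:00, 14:30–15:00.
Dilnoza ∩ Nikolai: 11:00–11:30, 13:00–13:30.
Restricted to 09:30–15:30: 11:00–11:30, 13:00–13:30.
Common window lengths: 30, 30 min; longest is 30.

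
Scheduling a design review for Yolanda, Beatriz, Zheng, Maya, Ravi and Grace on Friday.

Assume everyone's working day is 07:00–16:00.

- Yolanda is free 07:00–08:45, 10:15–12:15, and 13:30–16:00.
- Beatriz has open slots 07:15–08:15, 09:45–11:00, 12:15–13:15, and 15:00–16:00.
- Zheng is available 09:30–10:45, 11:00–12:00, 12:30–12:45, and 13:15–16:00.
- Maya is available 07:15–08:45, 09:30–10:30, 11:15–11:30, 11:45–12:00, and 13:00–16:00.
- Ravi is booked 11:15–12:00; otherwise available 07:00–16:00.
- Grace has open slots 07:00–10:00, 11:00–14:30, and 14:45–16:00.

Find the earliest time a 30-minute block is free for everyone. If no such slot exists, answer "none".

15:00

Ravi free within 07:00–16:00: 07:00–11:15, 12:00–16:00.
Yolanda ∩ Beatriz: 07:15–08:15, 10:15–11:00, 15:00–16:00.
Yolanda ∩ Beatriz ∩ Zheng: 10:15–10:45, 15:00–16:00.
Yolanda ∩ Beatriz ∩ Zheng ∩ Maya: 10:15–10:30, 15:00–16:00.
Yolanda ∩ Beatriz ∩ Zheng ∩ Maya ∩ Ravi: 10:15–10:30, 15:00–16:00.
Yolanda ∩ Beatriz ∩ Zheng ∩ Maya ∩ Ravi ∩ Grace: 15:00–16:00.
Windows ≥ 30 min: 15:00–16:00.
Earliest such window starts at 15:00.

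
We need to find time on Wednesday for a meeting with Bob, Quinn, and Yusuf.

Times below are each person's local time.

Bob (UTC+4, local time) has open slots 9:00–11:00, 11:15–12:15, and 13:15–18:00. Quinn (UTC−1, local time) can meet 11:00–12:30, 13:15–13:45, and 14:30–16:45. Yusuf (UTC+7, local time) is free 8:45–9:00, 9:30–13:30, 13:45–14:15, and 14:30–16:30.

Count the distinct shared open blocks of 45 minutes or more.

Bob → UTC: 05:00–07:00, 07:15–08:15, 09:15–14:00.
Quinn → UTC: 12:00–13:30, 14:15–14:45, 15:30–17:45.
Yusuf → UTC: 01:45–02:00, 02:30–06:30, 06:45–07:15, 07:30–09:30.
Bob ∩ Quinn: 12:00–13:30.
Bob ∩ Quinn ∩ Yusuf: (none).
Windows ≥ 45 min: (none).
That's 0 windows.

0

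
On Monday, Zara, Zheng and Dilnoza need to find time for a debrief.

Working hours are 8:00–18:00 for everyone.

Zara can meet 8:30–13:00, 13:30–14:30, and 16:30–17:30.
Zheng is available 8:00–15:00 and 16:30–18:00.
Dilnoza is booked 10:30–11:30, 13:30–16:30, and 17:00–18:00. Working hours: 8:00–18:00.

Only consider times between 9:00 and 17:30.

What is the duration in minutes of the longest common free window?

90 minutes

Dilnoza free within 08:00–18:00: 08:00–10:30, 11:30–13:30, 16:30–17:00.
Zara ∩ Zheng: 08:30–13:00, 13:30–14:30, 16:30–17:30.
Zara ∩ Zheng ∩ Dilnoza: 08:30–10:30, 11:30–13:00, 16:30–17:00.
Restricted to 09:00–17:30: 09:00–10:30, 11:30–13:00, 16:30–17:00.
Common window lengths: 90, 90, 30 min; longest is 90.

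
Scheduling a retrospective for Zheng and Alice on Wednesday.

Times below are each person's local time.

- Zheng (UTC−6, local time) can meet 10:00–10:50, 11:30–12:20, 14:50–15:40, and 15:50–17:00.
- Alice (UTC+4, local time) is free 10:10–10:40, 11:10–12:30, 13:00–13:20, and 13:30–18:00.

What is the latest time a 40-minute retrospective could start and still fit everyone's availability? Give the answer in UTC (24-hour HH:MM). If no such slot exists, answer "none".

none

Zheng → UTC: 16:00–16:50, 17:30–18:20, 20:50–21:40, 21:50–23:00.
Alice → UTC: 06:10–06:40, 07:10–08:30, 09:00–09:20, 09:30–14:00.
Zheng ∩ Alice: (none).
Windows ≥ 40 min: (none).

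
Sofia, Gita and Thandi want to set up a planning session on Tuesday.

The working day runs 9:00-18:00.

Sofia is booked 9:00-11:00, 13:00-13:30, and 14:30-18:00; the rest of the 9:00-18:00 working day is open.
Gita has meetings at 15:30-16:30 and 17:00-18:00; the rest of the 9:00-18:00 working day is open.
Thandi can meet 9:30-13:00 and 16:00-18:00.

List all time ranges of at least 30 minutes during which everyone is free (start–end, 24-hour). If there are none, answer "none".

11:00–13:00

Sofia free within 09:00–18:00: 11:00–13:00, 13:30–14:30.
Gita free within 09:00–18:00: 09:00–15:30, 16:30–17:00.
Sofia ∩ Gita: 11:00–13:00, 13:30–14:30.
Sofia ∩ Gita ∩ Thandi: 11:00–13:00.
Windows ≥ 30 min: 11:00–13:00.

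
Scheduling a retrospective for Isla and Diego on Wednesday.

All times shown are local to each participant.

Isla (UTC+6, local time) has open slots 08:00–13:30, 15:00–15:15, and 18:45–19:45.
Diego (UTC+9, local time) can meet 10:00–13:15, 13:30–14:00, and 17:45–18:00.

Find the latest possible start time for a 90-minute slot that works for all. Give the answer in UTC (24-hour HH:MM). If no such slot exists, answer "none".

02:45

Isla → UTC: 02:00–07:30, 09:00–09:15, 12:45–13:45.
Diego → UTC: 01:00–04:15, 04:30–05:00, 08:45–09:00.
Isla ∩ Diego: 02:00–04:15, 04:30–05:00.
Windows ≥ 90 min: 02:00–04:15.
Latest start in the last window 02:00–04:15 is 04:15 − 90 min = 02:45.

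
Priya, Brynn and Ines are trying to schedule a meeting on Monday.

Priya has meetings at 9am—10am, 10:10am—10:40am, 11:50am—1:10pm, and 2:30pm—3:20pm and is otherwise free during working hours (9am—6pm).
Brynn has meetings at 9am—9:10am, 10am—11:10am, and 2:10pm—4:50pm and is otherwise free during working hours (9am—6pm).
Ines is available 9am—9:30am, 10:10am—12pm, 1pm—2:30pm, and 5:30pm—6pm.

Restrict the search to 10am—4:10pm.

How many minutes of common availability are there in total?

100 minutes

Priya free within 09:00–18:00: 10:00–10:10, 10:40–11:50, 13:10–14:30, 15:20–18:00.
Brynn free within 09:00–18:00: 09:10–10:00, 11:10–14:10, 16:50–18:00.
Priya ∩ Brynn: 11:10–11:50, 13:10–14:10, 16:50–18:00.
Priya ∩ Brynn ∩ Ines: 11:10–11:50, 13:10–14:10, 17:30–18:00.
Restricted to 10:00–16:10: 11:10–11:50, 13:10–14:10.
Total common minutes: 40 + 60 = 100.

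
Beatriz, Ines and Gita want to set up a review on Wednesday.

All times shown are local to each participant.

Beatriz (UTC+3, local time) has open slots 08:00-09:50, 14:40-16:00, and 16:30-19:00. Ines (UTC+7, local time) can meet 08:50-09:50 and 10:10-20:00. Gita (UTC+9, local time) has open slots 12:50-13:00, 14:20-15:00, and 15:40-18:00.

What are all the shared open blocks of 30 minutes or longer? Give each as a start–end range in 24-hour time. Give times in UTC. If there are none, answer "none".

Beatriz → UTC: 05:00–06:50, 11:40–13:00, 13:30–16:00.
Ines → UTC: 01:50–02:50, 03:10–13:00.
Gita → UTC: 03:50–04:00, 05:20–06:00, 06:40–09:00.
Beatriz ∩ Ines: 05:00–06:50, 11:40–13:00.
Beatriz ∩ Ines ∩ Gita: 05:20–06:00, 06:40–06:50.
Windows ≥ 30 min: 05:20–06:00.

05:20–06:00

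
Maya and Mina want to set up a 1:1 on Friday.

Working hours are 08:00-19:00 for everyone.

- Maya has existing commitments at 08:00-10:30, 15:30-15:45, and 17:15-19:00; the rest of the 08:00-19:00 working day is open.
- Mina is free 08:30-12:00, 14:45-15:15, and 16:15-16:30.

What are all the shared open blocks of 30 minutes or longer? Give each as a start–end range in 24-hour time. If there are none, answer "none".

10:30–12:00, 14:45–15:15

Maya free within 08:00–19:00: 10:30–15:30, 15:45–17:15.
Maya ∩ Mina: 10:30–12:00, 14:45–15:15, 16:15–16:30.
Windows ≥ 30 min: 10:30–12:00, 14:45–15:15.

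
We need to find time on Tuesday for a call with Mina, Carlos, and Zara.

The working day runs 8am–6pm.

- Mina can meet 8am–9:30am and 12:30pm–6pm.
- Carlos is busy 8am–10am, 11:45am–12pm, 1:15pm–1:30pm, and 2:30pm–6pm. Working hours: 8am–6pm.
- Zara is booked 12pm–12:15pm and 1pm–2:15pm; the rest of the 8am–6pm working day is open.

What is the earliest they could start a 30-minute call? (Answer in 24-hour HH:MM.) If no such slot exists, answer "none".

12:30

Carlos free within 08:00–18:00: 10:00–11:45, 12:00–13:15, 13:30–14:30.
Zara free within 08:00–18:00: 08:00–12:00, 12:15–13:00, 14:15–18:00.
Mina ∩ Carlos: 12:30–13:15, 13:30–14:30.
Mina ∩ Carlos ∩ Zara: 12:30–13:00, 14:15–14:30.
Windows ≥ 30 min: 12:30–13:00.
Earliest such window starts at 12:30.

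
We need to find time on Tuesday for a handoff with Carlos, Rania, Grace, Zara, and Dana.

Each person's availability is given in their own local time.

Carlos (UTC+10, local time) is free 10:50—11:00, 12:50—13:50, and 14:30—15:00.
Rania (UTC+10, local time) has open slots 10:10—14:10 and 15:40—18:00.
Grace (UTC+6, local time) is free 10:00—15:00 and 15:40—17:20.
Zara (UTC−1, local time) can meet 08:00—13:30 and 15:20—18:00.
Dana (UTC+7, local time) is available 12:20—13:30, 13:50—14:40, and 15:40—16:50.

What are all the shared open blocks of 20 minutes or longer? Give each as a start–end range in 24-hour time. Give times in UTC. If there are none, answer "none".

Carlos → UTC: 00:50–01:00, 02:50–03:50, 04:30–05:00.
Rania → UTC: 00:10–04:10, 05:40–08:00.
Grace → UTC: 04:00–09:00, 09:40–11:20.
Zara → UTC: 09:00–14:30, 16:20–19:00.
Dana → UTC: 05:20–06:30, 06:50–07:40, 08:40–09:50.
Carlos ∩ Rania: 00:50–01:00, 02:50–03:50.
Carlos ∩ Rania ∩ Grace: (none).
Carlos ∩ Rania ∩ Grace ∩ Zara: (none).
Carlos ∩ Rania ∩ Grace ∩ Zara ∩ Dana: (none).
Windows ≥ 20 min: (none).

none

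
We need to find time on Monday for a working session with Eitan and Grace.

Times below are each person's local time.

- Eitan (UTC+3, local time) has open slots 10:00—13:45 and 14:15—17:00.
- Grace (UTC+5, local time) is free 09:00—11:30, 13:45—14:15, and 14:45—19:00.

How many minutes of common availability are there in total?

Eitan → UTC: 07:00–10:45, 11:15–14:00.
Grace → UTC: 04:00–06:30, 08:45–09:15, 09:45–14:00.
Eitan ∩ Grace: 08:45–09:15, 09:45–10:45, 11:15–14:00.
Total common minutes: 30 + 60 + 165 = 255.

255 minutes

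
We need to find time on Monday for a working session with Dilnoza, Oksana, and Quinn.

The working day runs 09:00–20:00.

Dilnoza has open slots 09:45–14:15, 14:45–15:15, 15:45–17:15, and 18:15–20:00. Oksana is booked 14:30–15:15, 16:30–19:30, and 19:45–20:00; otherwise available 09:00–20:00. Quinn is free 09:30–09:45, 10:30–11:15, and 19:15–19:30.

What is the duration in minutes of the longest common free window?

45 minutes

Oksana free within 09:00–20:00: 09:00–14:30, 15:15–16:30, 19:30–19:45.
Dilnoza ∩ Oksana: 09:45–14:15, 15:45–16:30, 19:30–19:45.
Dilnoza ∩ Oksana ∩ Quinn: 10:30–11:15.
Single common window of 45 minutes.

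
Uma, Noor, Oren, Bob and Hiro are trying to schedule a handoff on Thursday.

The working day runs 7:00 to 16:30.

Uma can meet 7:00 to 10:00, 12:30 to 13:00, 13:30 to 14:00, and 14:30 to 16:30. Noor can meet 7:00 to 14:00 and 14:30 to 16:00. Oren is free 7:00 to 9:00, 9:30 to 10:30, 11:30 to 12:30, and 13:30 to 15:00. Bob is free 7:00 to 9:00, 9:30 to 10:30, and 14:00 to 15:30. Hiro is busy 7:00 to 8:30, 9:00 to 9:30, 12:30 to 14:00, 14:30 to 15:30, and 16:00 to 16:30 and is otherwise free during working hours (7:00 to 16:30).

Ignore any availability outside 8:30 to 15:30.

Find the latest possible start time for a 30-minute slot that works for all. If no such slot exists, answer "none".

Hiro free within 07:00–16:30: 08:30–09:00, 09:30–12:30, 14:00–14:30, 15:30–16:00.
Uma ∩ Noor: 07:00–10:00, 12:30–13:00, 13:30–14:00, 14:30–16:00.
Uma ∩ Noor ∩ Oren: 07:00–09:00, 09:30–10:00, 13:30–14:00, 14:30–15:00.
Uma ∩ Noor ∩ Oren ∩ Bob: 07:00–09:00, 09:30–10:00, 14:30–15:00.
Uma ∩ Noor ∩ Oren ∩ Bob ∩ Hiro: 08:30–09:00, 09:30–10:00.
Restricted to 08:30–15:30: 08:30–09:00, 09:30–10:00.
Windows ≥ 30 min: 08:30–09:00, 09:30–10:00.
Latest start in the last window 09:30–10:00 is 10:00 − 30 min = 09:30.

09:30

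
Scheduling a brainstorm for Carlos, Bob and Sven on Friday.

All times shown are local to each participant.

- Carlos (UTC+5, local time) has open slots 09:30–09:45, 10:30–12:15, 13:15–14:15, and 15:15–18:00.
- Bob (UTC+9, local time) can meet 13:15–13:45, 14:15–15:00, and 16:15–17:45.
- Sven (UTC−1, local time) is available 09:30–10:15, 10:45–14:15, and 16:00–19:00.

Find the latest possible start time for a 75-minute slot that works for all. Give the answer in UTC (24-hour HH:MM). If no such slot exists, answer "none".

Carlos → UTC: 04:30–04:45, 05:30–07:15, 08:15–09:15, 10:15–13:00.
Bob → UTC: 04:15–04:45, 05:15–06:00, 07:15–08:45.
Sven → UTC: 10:30–11:15, 11:45–15:15, 17:00–20:00.
Carlos ∩ Bob: 04:30–04:45, 05:30–06:00, 08:15–08:45.
Carlos ∩ Bob ∩ Sven: (none).
Windows ≥ 75 min: (none).

none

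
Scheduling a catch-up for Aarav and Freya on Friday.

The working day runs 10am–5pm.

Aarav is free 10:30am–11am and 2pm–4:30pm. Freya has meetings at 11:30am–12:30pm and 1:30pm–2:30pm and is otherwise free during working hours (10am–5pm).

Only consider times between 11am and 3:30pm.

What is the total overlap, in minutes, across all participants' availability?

60 minutes

Freya free within 10:00–17:00: 10:00–11:30, 12:30–13:30, 14:30–17:00.
Aarav ∩ Freya: 10:30–11:00, 14:30–16:30.
Restricted to 11:00–15:30: 14:30–15:30.
Total common minutes: 60.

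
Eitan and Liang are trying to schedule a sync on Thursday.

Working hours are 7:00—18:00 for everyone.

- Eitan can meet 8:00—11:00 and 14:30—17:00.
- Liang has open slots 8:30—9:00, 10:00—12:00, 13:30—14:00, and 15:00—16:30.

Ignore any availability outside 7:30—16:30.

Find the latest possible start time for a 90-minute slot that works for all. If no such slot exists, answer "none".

Eitan ∩ Liang: 08:30–09:00, 10:00–11:00, 15:00–16:30.
Restricted to 07:30–16:30: 08:30–09:00, 10:00–11:00, 15:00–16:30.
Windows ≥ 90 min: 15:00–16:30.
Latest start in the last window 15:00–16:30 is 16:30 − 90 min = 15:00.

15:00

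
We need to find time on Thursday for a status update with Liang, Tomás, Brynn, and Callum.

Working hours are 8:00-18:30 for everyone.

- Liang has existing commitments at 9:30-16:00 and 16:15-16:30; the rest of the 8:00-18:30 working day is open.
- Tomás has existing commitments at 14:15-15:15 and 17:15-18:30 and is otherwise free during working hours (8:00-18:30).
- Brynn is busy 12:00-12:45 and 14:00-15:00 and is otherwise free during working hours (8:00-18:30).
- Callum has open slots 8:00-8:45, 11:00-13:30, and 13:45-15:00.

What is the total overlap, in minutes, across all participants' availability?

Liang free within 08:00–18:30: 08:00–09:30, 16:00–16:15, 16:30–18:30.
Tomás free within 08:00–18:30: 08:00–14:15, 15:15–17:15.
Brynn free within 08:00–18:30: 08:00–12:00, 12:45–14:00, 15:00–18:30.
Liang ∩ Tomás: 08:00–09:30, 16:00–16:15, 16:30–17:15.
Liang ∩ Tomás ∩ Brynn: 08:00–09:30, 16:00–16:15, 16:30–17:15.
Liang ∩ Tomás ∩ Brynn ∩ Callum: 08:00–08:45.
Total common minutes: 45.

45 minutes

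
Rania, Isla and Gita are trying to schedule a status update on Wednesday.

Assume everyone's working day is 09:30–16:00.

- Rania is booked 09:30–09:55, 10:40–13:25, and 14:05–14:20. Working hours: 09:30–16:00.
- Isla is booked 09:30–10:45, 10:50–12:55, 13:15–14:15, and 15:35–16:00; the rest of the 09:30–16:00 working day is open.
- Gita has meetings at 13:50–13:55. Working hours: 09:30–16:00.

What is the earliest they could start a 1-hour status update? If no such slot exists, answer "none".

Rania free within 09:30–16:00: 09:55–10:40, 13:25–14:05, 14:20–16:00.
Isla free within 09:30–16:00: 10:45–10:50, 12:55–13:15, 14:15–15:35.
Gita free within 09:30–16:00: 09:30–13:50, 13:55–16:00.
Rania ∩ Isla: 14:20–15:35.
Rania ∩ Isla ∩ Gita: 14:20–15:35.
Windows ≥ 60 min: 14:20–15:35.
Earliest such window starts at 14:20.

14:20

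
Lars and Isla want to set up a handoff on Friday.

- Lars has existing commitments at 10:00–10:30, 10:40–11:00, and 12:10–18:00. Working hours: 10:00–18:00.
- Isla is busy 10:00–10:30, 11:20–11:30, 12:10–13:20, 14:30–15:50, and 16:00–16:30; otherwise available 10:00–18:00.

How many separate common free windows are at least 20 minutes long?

Lars free within 10:00–18:00: 10:30–10:40, 11:00–12:10.
Isla free within 10:00–18:00: 10:30–11:20, 11:30–12:10, 13:20–14:30, 15:50–16:00, 16:30–18:00.
Lars ∩ Isla: 10:30–10:40, 11:00–11:20, 11:30–12:10.
Windows ≥ 20 min: 11:00–11:20, 11:30–12:10.
That's 2 windows.

2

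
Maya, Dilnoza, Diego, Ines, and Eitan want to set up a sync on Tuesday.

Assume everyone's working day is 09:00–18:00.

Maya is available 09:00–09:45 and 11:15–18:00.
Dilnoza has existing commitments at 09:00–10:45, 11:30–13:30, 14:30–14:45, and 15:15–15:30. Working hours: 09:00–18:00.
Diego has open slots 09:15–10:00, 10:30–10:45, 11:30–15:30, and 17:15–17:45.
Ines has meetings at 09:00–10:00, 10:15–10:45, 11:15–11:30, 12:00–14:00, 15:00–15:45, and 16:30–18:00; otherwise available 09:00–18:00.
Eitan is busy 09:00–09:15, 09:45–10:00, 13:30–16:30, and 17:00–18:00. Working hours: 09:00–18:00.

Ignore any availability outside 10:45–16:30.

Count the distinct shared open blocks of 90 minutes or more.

0

Dilnoza free within 09:00–18:00: 10:45–11:30, 13:30–14:30, 14:45–15:15, 15:30–18:00.
Ines free within 09:00–18:00: 10:00–10:15, 10:45–11:15, 11:30–12:00, 14:00–15:00, 15:45–16:30.
Eitan free within 09:00–18:00: 09:15–09:45, 10:00–13:30, 16:30–17:00.
Maya ∩ Dilnoza: 11:15–11:30, 13:30–14:30, 14:45–15:15, 15:30–18:00.
Maya ∩ Dilnoza ∩ Diego: 13:30–14:30, 14:45–15:15, 17:15–17:45.
Maya ∩ Dilnoza ∩ Diego ∩ Ines: 14:00–14:30, 14:45–15:00.
Maya ∩ Dilnoza ∩ Diego ∩ Ines ∩ Eitan: (none).
Restricted to 10:45–16:30: (none).
Windows ≥ 90 min: (none).
That's 0 windows.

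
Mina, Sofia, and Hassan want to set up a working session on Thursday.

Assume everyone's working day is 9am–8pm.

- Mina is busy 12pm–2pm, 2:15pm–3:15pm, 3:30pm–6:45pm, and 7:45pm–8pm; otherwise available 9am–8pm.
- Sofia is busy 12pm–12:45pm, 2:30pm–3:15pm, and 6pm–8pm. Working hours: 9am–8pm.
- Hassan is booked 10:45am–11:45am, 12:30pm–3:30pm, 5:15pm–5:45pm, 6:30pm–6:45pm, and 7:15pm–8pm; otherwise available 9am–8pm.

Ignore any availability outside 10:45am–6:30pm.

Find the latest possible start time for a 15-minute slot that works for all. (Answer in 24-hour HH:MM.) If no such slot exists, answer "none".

11:45

Mina free within 09:00–20:00: 09:00–12:00, 14:00–14:15, 15:15–15:30, 18:45–19:45.
Sofia free within 09:00–20:00: 09:00–12:00, 12:45–14:30, 15:15–18:00.
Hassan free within 09:00–20:00: 09:00–10:45, 11:45–12:30, 15:30–17:15, 17:45–18:30, 18:45–19:15.
Mina ∩ Sofia: 09:00–12:00, 14:00–14:15, 15:15–15:30.
Mina ∩ Sofia ∩ Hassan: 09:00–10:45, 11:45–12:00.
Restricted to 10:45–18:30: 11:45–12:00.
Windows ≥ 15 min: 11:45–12:00.
Latest start in the last window 11:45–12:00 is 12:00 − 15 min = 11:45.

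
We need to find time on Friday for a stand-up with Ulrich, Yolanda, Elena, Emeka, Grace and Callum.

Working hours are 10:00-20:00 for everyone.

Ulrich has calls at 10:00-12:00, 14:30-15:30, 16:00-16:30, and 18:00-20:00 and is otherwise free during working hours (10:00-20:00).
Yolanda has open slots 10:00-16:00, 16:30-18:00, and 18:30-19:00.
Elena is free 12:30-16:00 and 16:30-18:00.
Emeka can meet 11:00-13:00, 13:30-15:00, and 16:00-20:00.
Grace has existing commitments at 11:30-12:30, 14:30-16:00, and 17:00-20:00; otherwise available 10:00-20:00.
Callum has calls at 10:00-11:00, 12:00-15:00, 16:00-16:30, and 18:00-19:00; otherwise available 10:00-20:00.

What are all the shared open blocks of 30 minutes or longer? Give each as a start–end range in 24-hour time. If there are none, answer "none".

16:30–17:00

Ulrich free within 10:00–20:00: 12:00–14:30, 15:30–16:00, 16:30–18:00.
Grace free within 10:00–20:00: 10:00–11:30, 12:30–14:30, 16:00–17:00.
Callum free within 10:00–20:00: 11:00–12:00, 15:00–16:00, 16:30–18:00, 19:00–20:00.
Ulrich ∩ Yolanda: 12:00–14:30, 15:30–16:00, 16:30–18:00.
Ulrich ∩ Yolanda ∩ Elena: 12:30–14:30, 15:30–16:00, 16:30–18:00.
Ulrich ∩ Yolanda ∩ Elena ∩ Emeka: 12:30–13:00, 13:30–14:30, 16:30–18:00.
Ulrich ∩ Yolanda ∩ Elena ∩ Emeka ∩ Grace: 12:30–13:00, 13:30–14:30, 16:30–17:00.
Ulrich ∩ Yolanda ∩ Elena ∩ Emeka ∩ Grace ∩ Callum: 16:30–17:00.
Windows ≥ 30 min: 16:30–17:00.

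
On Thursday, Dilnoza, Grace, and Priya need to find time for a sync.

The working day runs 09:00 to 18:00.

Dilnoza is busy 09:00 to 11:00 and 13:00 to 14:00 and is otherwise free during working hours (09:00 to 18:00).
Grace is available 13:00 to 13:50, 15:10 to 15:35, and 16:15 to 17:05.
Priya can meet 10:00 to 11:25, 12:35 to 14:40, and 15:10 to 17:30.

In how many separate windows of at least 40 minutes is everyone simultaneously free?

1

Dilnoza free within 09:00–18:00: 11:00–13:00, 14:00–18:00.
Dilnoza ∩ Grace: 15:10–15:35, 16:15–17:05.
Dilnoza ∩ Grace ∩ Priya: 15:10–15:35, 16:15–17:05.
Windows ≥ 40 min: 16:15–17:05.
That's 1 window.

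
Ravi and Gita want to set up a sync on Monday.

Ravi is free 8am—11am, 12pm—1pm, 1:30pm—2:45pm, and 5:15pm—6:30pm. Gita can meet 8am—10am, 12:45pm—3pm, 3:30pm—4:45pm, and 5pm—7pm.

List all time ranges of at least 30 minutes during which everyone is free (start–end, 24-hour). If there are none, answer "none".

Ravi ∩ Gita: 08:00–10:00, 12:45–13:00, 13:30–14:45, 17:15–18:30.
Windows ≥ 30 min: 08:00–10:00, 13:30–14:45, 17:15–18:30.

08:00–10:00, 13:30–14:45, 17:15–18:30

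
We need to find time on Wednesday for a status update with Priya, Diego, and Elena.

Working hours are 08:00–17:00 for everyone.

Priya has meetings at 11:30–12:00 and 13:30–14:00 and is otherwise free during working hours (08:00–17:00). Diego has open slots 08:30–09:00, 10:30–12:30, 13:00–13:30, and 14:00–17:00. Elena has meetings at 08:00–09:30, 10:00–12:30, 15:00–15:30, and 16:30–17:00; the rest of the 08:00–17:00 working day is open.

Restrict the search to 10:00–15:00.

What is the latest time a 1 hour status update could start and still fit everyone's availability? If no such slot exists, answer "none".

Priya free within 08:00–17:00: 08:00–11:30, 12:00–13:30, 14:00–17:00.
Elena free within 08:00–17:00: 09:30–10:00, 12:30–15:00, 15:30–16:30.
Priya ∩ Diego: 08:30–09:00, 10:30–11:30, 12:00–12:30, 13:00–13:30, 14:00–17:00.
Priya ∩ Diego ∩ Elena: 13:00–13:30, 14:00–15:00, 15:30–16:30.
Restricted to 10:00–15:00: 13:00–13:30, 14:00–15:00.
Windows ≥ 60 min: 14:00–15:00.
Latest start in the last window 14:00–15:00 is 15:00 − 60 min = 14:00.

14:00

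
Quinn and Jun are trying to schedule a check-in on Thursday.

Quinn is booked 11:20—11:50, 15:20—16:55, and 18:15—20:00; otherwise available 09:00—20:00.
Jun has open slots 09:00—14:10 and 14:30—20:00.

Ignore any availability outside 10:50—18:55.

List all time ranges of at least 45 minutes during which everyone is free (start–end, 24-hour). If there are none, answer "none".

11:50–14:10, 14:30–15:20, 16:55–18:15

Quinn free within 09:00–20:00: 09:00–11:20, 11:50–15:20, 16:55–18:15.
Quinn ∩ Jun: 09:00–11:20, 11:50–14:10, 14:30–15:20, 16:55–18:15.
Restricted to 10:50–18:55: 10:50–11:20, 11:50–14:10, 14:30–15:20, 16:55–18:15.
Windows ≥ 45 min: 11:50–14:10, 14:30–15:20, 16:55–18:15.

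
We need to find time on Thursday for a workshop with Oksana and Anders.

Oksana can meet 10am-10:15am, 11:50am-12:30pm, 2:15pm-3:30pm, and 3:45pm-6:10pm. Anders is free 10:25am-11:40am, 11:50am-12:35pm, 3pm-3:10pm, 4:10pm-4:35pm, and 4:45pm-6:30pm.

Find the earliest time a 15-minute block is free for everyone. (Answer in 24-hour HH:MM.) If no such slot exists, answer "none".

Oksana ∩ Anders: 11:50–12:30, 15:00–15:10, 16:10–16:35, 16:45–18:10.
Windows ≥ 15 min: 11:50–12:30, 16:10–16:35, 16:45–18:10.
Earliest such window starts at 11:50.

11:50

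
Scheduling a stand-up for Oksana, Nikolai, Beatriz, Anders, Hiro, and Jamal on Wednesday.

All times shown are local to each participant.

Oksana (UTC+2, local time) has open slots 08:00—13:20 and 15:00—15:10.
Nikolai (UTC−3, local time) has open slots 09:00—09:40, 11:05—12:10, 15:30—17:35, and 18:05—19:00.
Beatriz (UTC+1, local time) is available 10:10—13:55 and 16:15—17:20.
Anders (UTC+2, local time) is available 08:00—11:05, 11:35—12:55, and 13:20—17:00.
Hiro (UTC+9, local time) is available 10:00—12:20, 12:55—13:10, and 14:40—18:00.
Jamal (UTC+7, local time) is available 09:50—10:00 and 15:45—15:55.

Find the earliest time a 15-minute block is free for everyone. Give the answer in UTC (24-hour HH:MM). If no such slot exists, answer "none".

none

Oksana → UTC: 06:00–11:20, 13:00–13:10.
Nikolai → UTC: 12:00–12:40, 14:05–15:10, 18:30–20:35, 21:05–22:00.
Beatriz → UTC: 09:10–12:55, 15:15–16:20.
Anders → UTC: 06:00–09:05, 09:35–10:55, 11:20–15:00.
Hiro → UTC: 01:00–03:20, 03:55–04:10, 05:40–09:00.
Jamal → UTC: 02:50–03:00, 08:45–08:55.
Oksana ∩ Nikolai: (none).
Oksana ∩ Nikolai ∩ Beatriz: (none).
Oksana ∩ Nikolai ∩ Beatriz ∩ Anders: (none).
Oksana ∩ Nikolai ∩ Beatriz ∩ Anders ∩ Hiro: (none).
Oksana ∩ Nikolai ∩ Beatriz ∩ Anders ∩ Hiro ∩ Jamal: (none).
Windows ≥ 15 min: (none).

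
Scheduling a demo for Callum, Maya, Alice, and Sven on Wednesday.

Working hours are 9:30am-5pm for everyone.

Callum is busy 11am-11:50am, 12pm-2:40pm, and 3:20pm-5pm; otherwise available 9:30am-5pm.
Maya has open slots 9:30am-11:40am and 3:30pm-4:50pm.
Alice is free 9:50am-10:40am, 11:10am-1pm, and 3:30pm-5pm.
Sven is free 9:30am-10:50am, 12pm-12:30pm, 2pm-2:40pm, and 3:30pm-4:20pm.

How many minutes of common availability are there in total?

50 minutes

Callum free within 09:30–17:00: 09:30–11:00, 11:50–12:00, 14:40–15:20.
Callum ∩ Maya: 09:30–11:00.
Callum ∩ Maya ∩ Alice: 09:50–10:40.
Callum ∩ Maya ∩ Alice ∩ Sven: 09:50–10:40.
Total common minutes: 50.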